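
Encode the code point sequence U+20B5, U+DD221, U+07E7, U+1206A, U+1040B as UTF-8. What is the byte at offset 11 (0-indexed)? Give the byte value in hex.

0x81

U+20B5 → 3-byte form E2 82 B5 at offsets 0–2.
U+DD221 → 4-byte form F3 9D 88 A1 at offsets 3–6.
U+07E7 → 2-byte form DF A7 at offsets 7–8.
U+1206A → 4-byte form F0 92 81 AA at offsets 9–12.
Offset 11 falls in char 4's range; it's byte 3 of F0 92 81 AA = 0x81.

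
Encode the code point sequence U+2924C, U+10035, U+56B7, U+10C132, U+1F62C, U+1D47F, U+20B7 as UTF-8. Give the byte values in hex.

F0 A9 89 8C F0 90 80 B5 E5 9A B7 F4 8C 84 B2 F0 9F 98 AC F0 9D 91 BF E2 82 B7

U+2924C: 4-byte form → F0 A9 89 8C.
U+10035: 4-byte form → F0 90 80 B5.
U+56B7: 3-byte form → E5 9A B7.
U+10C132: 4-byte form → F4 8C 84 B2.
U+1F62C: 4-byte form → F0 9F 98 AC.
U+1D47F: 4-byte form → F0 9D 91 BF.
U+20B7: 3-byte form → E2 82 B7.
Concatenated (26 bytes): F0 A9 89 8C F0 90 80 B5 E5 9A B7 F4 8C 84 B2 F0 9F 98 AC F0 9D 91 BF E2 82 B7.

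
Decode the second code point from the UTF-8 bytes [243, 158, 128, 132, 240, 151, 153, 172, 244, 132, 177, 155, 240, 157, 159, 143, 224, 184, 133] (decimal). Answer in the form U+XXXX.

U+1766C

Offset 0: leading byte 0xF3 = 11110011 → 4-byte char #1 = F3 9E 80 84.
Offset 4: leading byte 0xF0 = 11110000 → 4-byte char #2 = F0 97 99 AC.
Leading byte 0xF0 = 11110000 matches 11110xxx → 4-byte sequence.
Byte 1: 0xF0 = 11110000, payload 000 (3 bits).
Byte 2: 0x97 = 10010111 (10xxxxxx ✓), payload 010111.
Byte 3: 0x99 = 10011001 (10xxxxxx ✓), payload 011001.
Byte 4: 0xAC = 10101100 (10xxxxxx ✓), payload 101100.
Concatenate: 000010111011001101100 = 0x1766C (21 bits → U+1766C).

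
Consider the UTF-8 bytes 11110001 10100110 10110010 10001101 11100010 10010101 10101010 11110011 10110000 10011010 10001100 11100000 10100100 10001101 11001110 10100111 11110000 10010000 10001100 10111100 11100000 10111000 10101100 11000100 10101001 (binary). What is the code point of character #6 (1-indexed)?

Offset 0: leading byte 0xF1 = 11110001 → 4-byte char #1 = F1 A6 B2 8D.
Offset 4: leading byte 0xE2 = 11100010 → 3-byte char #2 = E2 95 AA.
Offset 7: leading byte 0xF3 = 11110011 → 4-byte char #3 = F3 B0 9A 8C.
Offset 11: leading byte 0xE0 = 11100000 → 3-byte char #4 = E0 A4 8D.
Offset 14: leading byte 0xCE = 11001110 → 2-byte char #5 = CE A7.
Offset 16: leading byte 0xF0 = 11110000 → 4-byte char #6 = F0 90 8C BC.
Leading byte 0xF0 = 11110000 matches 11110xxx → 4-byte sequence.
Byte 1: 0xF0 = 11110000, payload 000 (3 bits).
Byte 2: 0x90 = 10010000 (10xxxxxx ✓), payload 010000.
Byte 3: 0x8C = 10001100 (10xxxxxx ✓), payload 001100.
Byte 4: 0xBC = 10111100 (10xxxxxx ✓), payload 111100.
Concatenate: 000010000001100111100 = 0x1033C (21 bits → U+1033C).

U+1033C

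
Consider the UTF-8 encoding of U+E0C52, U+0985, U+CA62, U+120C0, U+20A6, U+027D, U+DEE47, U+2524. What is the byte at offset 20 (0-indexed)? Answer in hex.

U+E0C52 → 4-byte form F3 A0 B1 92 at offsets 0–3.
U+0985 → 3-byte form E0 A6 85 at offsets 4–6.
U+CA62 → 3-byte form EC A9 A2 at offsets 7–9.
U+120C0 → 4-byte form F0 92 83 80 at offsets 10–13.
U+20A6 → 3-byte form E2 82 A6 at offsets 14–16.
U+027D → 2-byte form C9 BD at offsets 17–18.
U+DEE47 → 4-byte form F3 9E B9 87 at offsets 19–22.
Offset 20 falls in char 7's range; it's byte 2 of F3 9E B9 87 = 0x9E.

0x9E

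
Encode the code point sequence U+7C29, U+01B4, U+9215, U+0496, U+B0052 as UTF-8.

U+7C29: 3-byte form → E7 B0 A9.
U+01B4: 2-byte form → C6 B4.
U+9215: 3-byte form → E9 88 95.
U+0496: 2-byte form → D2 96.
U+B0052: 4-byte form → F2 B0 81 92.
Concatenated (14 bytes): E7 B0 A9 C6 B4 E9 88 95 D2 96 F2 B0 81 92.

E7 B0 A9 C6 B4 E9 88 95 D2 96 F2 B0 81 92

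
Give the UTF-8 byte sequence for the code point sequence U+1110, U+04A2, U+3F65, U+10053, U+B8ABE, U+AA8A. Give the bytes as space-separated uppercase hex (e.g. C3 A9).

E1 84 90 D2 A2 E3 BD A5 F0 90 81 93 F2 B8 AA BE EA AA 8A

U+1110: 3-byte form → E1 84 90.
U+04A2: 2-byte form → D2 A2.
U+3F65: 3-byte form → E3 BD A5.
U+10053: 4-byte form → F0 90 81 93.
U+B8ABE: 4-byte form → F2 B8 AA BE.
U+AA8A: 3-byte form → EA AA 8A.
Concatenated (19 bytes): E1 84 90 D2 A2 E3 BD A5 F0 90 81 93 F2 B8 AA BE EA AA 8A.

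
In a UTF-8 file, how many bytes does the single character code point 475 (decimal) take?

2

U+01DB = 0x1DB. UTF-8 uses 1 byte below 0x80, 2 below 0x800, 3 below 0x10000, 4 up to 0x10FFFF. 0x1DB is in U+0080–U+07FF → 2 bytes.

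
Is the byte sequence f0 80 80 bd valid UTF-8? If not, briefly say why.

Leading byte 0xF0 = 11110000 → 4-byte form.
Continuation bytes all match 10xxxxxx. Payload decodes to 0x3D.
But 0x3D < 0x10000, the minimum for a 4-byte sequence — this is an overlong encoding.

invalid (overlong encoding)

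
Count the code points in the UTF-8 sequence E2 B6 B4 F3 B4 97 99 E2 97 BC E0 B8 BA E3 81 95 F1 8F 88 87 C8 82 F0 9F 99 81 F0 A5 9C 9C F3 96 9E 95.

Byte at offset 0: 0xE2 = 11100010 → 3-byte char (#1). Advance 3.
Byte at offset 3: 0xF3 = 11110011 → 4-byte char (#2). Advance 4.
Byte at offset 7: 0xE2 = 11100010 → 3-byte char (#3). Advance 3.
Byte at offset 10: 0xE0 = 11100000 → 3-byte char (#4). Advance 3.
Byte at offset 13: 0xE3 = 11100011 → 3-byte char (#5). Advance 3.
Byte at offset 16: 0xF1 = 11110001 → 4-byte char (#6). Advance 4.
Byte at offset 20: 0xC8 = 11001000 → 2-byte char (#7). Advance 2.
Byte at offset 22: 0xF0 = 11110000 → 4-byte char (#8). Advance 4.
Byte at offset 26: 0xF0 = 11110000 → 4-byte char (#9). Advance 4.
Byte at offset 30: 0xF3 = 11110011 → 4-byte char (#10). Advance 4.
Reached end at offset 34 after 10 code points.

10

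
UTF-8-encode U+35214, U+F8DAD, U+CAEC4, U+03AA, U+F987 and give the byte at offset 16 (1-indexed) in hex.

1-indexed offset 16 is 0-indexed offset 15.
U+35214 → 4-byte form F0 B5 88 94 at offsets 0–3.
U+F8DAD → 4-byte form F3 B8 B6 AD at offsets 4–7.
U+CAEC4 → 4-byte form F3 8A BB 84 at offsets 8–11.
U+03AA → 2-byte form CE AA at offsets 12–13.
U+F987 → 3-byte form EF A6 87 at offsets 14–16.
Offset 15 falls in char 5's range; it's byte 2 of EF A6 87 = 0xA6.

0xA6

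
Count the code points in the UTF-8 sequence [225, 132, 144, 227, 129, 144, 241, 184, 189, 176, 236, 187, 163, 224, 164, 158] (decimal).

Byte at offset 0: 0xE1 = 11100001 → 3-byte char (#1). Advance 3.
Byte at offset 3: 0xE3 = 11100011 → 3-byte char (#2). Advance 3.
Byte at offset 6: 0xF1 = 11110001 → 4-byte char (#3). Advance 4.
Byte at offset 10: 0xEC = 11101100 → 3-byte char (#4). Advance 3.
Byte at offset 13: 0xE0 = 11100000 → 3-byte char (#5). Advance 3.
Reached end at offset 16 after 5 code points.

5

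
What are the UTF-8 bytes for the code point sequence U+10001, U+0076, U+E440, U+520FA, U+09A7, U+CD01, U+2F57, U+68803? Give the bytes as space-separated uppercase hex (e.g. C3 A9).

U+10001: 4-byte form → F0 90 80 81.
U+0076: 1-byte form → 76.
U+E440: 3-byte form → EE 91 80.
U+520FA: 4-byte form → F1 92 83 BA.
U+09A7: 3-byte form → E0 A6 A7.
U+CD01: 3-byte form → EC B4 81.
U+2F57: 3-byte form → E2 BD 97.
U+68803: 4-byte form → F1 A8 A0 83.
Concatenated (25 bytes): F0 90 80 81 76 EE 91 80 F1 92 83 BA E0 A6 A7 EC B4 81 E2 BD 97 F1 A8 A0 83.

F0 90 80 81 76 EE 91 80 F1 92 83 BA E0 A6 A7 EC B4 81 E2 BD 97 F1 A8 A0 83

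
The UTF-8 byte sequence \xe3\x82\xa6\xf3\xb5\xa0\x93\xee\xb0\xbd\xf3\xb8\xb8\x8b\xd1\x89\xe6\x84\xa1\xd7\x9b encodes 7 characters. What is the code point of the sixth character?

U+6121

Offset 0: leading byte 0xE3 = 11100011 → 3-byte char #1 = E3 82 A6.
Offset 3: leading byte 0xF3 = 11110011 → 4-byte char #2 = F3 B5 A0 93.
Offset 7: leading byte 0xEE = 11101110 → 3-byte char #3 = EE B0 BD.
Offset 10: leading byte 0xF3 = 11110011 → 4-byte char #4 = F3 B8 B8 8B.
Offset 14: leading byte 0xD1 = 11010001 → 2-byte char #5 = D1 89.
Offset 16: leading byte 0xE6 = 11100110 → 3-byte char #6 = E6 84 A1.
Leading byte 0xE6 = 11100110 matches 1110xxxx → 3-byte sequence.
Byte 1: 0xE6 = 11100110, payload 0110 (4 bits).
Byte 2: 0x84 = 10000100 (10xxxxxx ✓), payload 000100.
Byte 3: 0xA1 = 10100001 (10xxxxxx ✓), payload 100001.
Concatenate: 0110000100100001 = 0x6121 (16 bits → U+6121).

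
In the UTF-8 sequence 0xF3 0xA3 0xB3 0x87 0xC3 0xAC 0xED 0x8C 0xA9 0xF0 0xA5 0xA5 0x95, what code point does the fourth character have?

U+25955

Offset 0: leading byte 0xF3 = 11110011 → 4-byte char #1 = F3 A3 B3 87.
Offset 4: leading byte 0xC3 = 11000011 → 2-byte char #2 = C3 AC.
Offset 6: leading byte 0xED = 11101101 → 3-byte char #3 = ED 8C A9.
Offset 9: leading byte 0xF0 = 11110000 → 4-byte char #4 = F0 A5 A5 95.
Leading byte 0xF0 = 11110000 matches 11110xxx → 4-byte sequence.
Byte 1: 0xF0 = 11110000, payload 000 (3 bits).
Byte 2: 0xA5 = 10100101 (10xxxxxx ✓), payload 100101.
Byte 3: 0xA5 = 10100101 (10xxxxxx ✓), payload 100101.
Byte 4: 0x95 = 10010101 (10xxxxxx ✓), payload 010101.
Concatenate: 000100101100101010101 = 0x25955 (21 bits → U+25955).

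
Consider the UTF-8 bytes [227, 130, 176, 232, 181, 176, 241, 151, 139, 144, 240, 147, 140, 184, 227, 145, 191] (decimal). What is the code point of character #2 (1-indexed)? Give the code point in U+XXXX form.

Offset 0: leading byte 0xE3 = 11100011 → 3-byte char #1 = E3 82 B0.
Offset 3: leading byte 0xE8 = 11101000 → 3-byte char #2 = E8 B5 B0.
Leading byte 0xE8 = 11101000 matches 1110xxxx → 3-byte sequence.
Byte 1: 0xE8 = 11101000, payload 1000 (4 bits).
Byte 2: 0xB5 = 10110101 (10xxxxxx ✓), payload 110101.
Byte 3: 0xB0 = 10110000 (10xxxxxx ✓), payload 110000.
Concatenate: 1000110101110000 = 0x8D70 (16 bits → U+8D70).

U+8D70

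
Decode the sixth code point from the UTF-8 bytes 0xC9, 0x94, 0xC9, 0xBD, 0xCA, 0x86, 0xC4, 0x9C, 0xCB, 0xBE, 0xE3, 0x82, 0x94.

U+3094

Offset 0: leading byte 0xC9 = 11001001 → 2-byte char #1 = C9 94.
Offset 2: leading byte 0xC9 = 11001001 → 2-byte char #2 = C9 BD.
Offset 4: leading byte 0xCA = 11001010 → 2-byte char #3 = CA 86.
Offset 6: leading byte 0xC4 = 11000100 → 2-byte char #4 = C4 9C.
Offset 8: leading byte 0xCB = 11001011 → 2-byte char #5 = CB BE.
Offset 10: leading byte 0xE3 = 11100011 → 3-byte char #6 = E3 82 94.
Leading byte 0xE3 = 11100011 matches 1110xxxx → 3-byte sequence.
Byte 1: 0xE3 = 11100011, payload 0011 (4 bits).
Byte 2: 0x82 = 10000010 (10xxxxxx ✓), payload 000010.
Byte 3: 0x94 = 10010100 (10xxxxxx ✓), payload 010100.
Concatenate: 0011000010010100 = 0x3094 (16 bits → U+3094).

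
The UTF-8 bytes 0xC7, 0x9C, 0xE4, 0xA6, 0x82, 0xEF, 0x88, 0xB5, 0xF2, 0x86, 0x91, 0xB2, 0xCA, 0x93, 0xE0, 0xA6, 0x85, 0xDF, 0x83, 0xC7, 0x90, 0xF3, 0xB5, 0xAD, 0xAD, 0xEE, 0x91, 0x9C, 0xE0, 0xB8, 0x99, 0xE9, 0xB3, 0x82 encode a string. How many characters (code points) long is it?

Byte at offset 0: 0xC7 = 11000111 → 2-byte char (#1). Advance 2.
Byte at offset 2: 0xE4 = 11100100 → 3-byte char (#2). Advance 3.
Byte at offset 5: 0xEF = 11101111 → 3-byte char (#3). Advance 3.
Byte at offset 8: 0xF2 = 11110010 → 4-byte char (#4). Advance 4.
Byte at offset 12: 0xCA = 11001010 → 2-byte char (#5). Advance 2.
Byte at offset 14: 0xE0 = 11100000 → 3-byte char (#6). Advance 3.
Byte at offset 17: 0xDF = 11011111 → 2-byte char (#7). Advance 2.
Byte at offset 19: 0xC7 = 11000111 → 2-byte char (#8). Advance 2.
Byte at offset 21: 0xF3 = 11110011 → 4-byte char (#9). Advance 4.
Byte at offset 25: 0xEE = 11101110 → 3-byte char (#10). Advance 3.
Byte at offset 28: 0xE0 = 11100000 → 3-byte char (#11). Advance 3.
Byte at offset 31: 0xE9 = 11101001 → 3-byte char (#12). Advance 3.
Reached end at offset 34 after 12 code points.

12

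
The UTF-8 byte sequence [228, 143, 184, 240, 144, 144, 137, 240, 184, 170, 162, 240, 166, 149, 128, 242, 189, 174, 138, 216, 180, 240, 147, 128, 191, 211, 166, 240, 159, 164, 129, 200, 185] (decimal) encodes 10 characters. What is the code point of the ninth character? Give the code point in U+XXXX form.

Offset 0: leading byte 0xE4 = 11100100 → 3-byte char #1 = E4 8F B8.
Offset 3: leading byte 0xF0 = 11110000 → 4-byte char #2 = F0 90 90 89.
Offset 7: leading byte 0xF0 = 11110000 → 4-byte char #3 = F0 B8 AA A2.
Offset 11: leading byte 0xF0 = 11110000 → 4-byte char #4 = F0 A6 95 80.
Offset 15: leading byte 0xF2 = 11110010 → 4-byte char #5 = F2 BD AE 8A.
Offset 19: leading byte 0xD8 = 11011000 → 2-byte char #6 = D8 B4.
Offset 21: leading byte 0xF0 = 11110000 → 4-byte char #7 = F0 93 80 BF.
Offset 25: leading byte 0xD3 = 11010011 → 2-byte char #8 = D3 A6.
Offset 27: leading byte 0xF0 = 11110000 → 4-byte char #9 = F0 9F A4 81.
Leading byte 0xF0 = 11110000 matches 11110xxx → 4-byte sequence.
Byte 1: 0xF0 = 11110000, payload 000 (3 bits).
Byte 2: 0x9F = 10011111 (10xxxxxx ✓), payload 011111.
Byte 3: 0xA4 = 10100100 (10xxxxxx ✓), payload 100100.
Byte 4: 0x81 = 10000001 (10xxxxxx ✓), payload 000001.
Concatenate: 000011111100100000001 = 0x1F901 (21 bits → U+1F901).

U+1F901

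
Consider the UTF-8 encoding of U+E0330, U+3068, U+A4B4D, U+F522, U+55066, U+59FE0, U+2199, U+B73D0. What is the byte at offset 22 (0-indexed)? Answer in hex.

0xE2

U+E0330 → 4-byte form F3 A0 8C B0 at offsets 0–3.
U+3068 → 3-byte form E3 81 A8 at offsets 4–6.
U+A4B4D → 4-byte form F2 A4 AD 8D at offsets 7–10.
U+F522 → 3-byte form EF 94 A2 at offsets 11–13.
U+55066 → 4-byte form F1 95 81 A6 at offsets 14–17.
U+59FE0 → 4-byte form F1 99 BF A0 at offsets 18–21.
U+2199 → 3-byte form E2 86 99 at offsets 22–24.
Offset 22 falls in char 7's range; it's byte 1 of E2 86 99 = 0xE2.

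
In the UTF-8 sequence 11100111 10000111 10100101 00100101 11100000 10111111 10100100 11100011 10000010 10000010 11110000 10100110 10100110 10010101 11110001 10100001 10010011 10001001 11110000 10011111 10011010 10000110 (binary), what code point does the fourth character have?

Offset 0: leading byte 0xE7 = 11100111 → 3-byte char #1 = E7 87 A5.
Offset 3: leading byte 0x25 = 00100101 → 1-byte char #2 = 25.
Offset 4: leading byte 0xE0 = 11100000 → 3-byte char #3 = E0 BF A4.
Offset 7: leading byte 0xE3 = 11100011 → 3-byte char #4 = E3 82 82.
Leading byte 0xE3 = 11100011 matches 1110xxxx → 3-byte sequence.
Byte 1: 0xE3 = 11100011, payload 0011 (4 bits).
Byte 2: 0x82 = 10000010 (10xxxxxx ✓), payload 000010.
Byte 3: 0x82 = 10000010 (10xxxxxx ✓), payload 000010.
Concatenate: 0011000010000010 = 0x3082 (16 bits → U+3082).

U+3082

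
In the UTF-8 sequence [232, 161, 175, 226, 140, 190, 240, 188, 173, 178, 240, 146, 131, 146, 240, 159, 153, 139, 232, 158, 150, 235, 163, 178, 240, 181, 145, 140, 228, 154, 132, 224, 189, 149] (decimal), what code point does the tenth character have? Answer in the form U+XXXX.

Offset 0: leading byte 0xE8 = 11101000 → 3-byte char #1 = E8 A1 AF.
Offset 3: leading byte 0xE2 = 11100010 → 3-byte char #2 = E2 8C BE.
Offset 6: leading byte 0xF0 = 11110000 → 4-byte char #3 = F0 BC AD B2.
Offset 10: leading byte 0xF0 = 11110000 → 4-byte char #4 = F0 92 83 92.
Offset 14: leading byte 0xF0 = 11110000 → 4-byte char #5 = F0 9F 99 8B.
Offset 18: leading byte 0xE8 = 11101000 → 3-byte char #6 = E8 9E 96.
Offset 21: leading byte 0xEB = 11101011 → 3-byte char #7 = EB A3 B2.
Offset 24: leading byte 0xF0 = 11110000 → 4-byte char #8 = F0 B5 91 8C.
Offset 28: leading byte 0xE4 = 11100100 → 3-byte char #9 = E4 9A 84.
Offset 31: leading byte 0xE0 = 11100000 → 3-byte char #10 = E0 BD 95.
Leading byte 0xE0 = 11100000 matches 1110xxxx → 3-byte sequence.
Byte 1: 0xE0 = 11100000, payload 0000 (4 bits).
Byte 2: 0xBD = 10111101 (10xxxxxx ✓), payload 111101.
Byte 3: 0x95 = 10010101 (10xxxxxx ✓), payload 010101.
Concatenate: 0000111101010101 = 0xF55 (16 bits → U+0F55).

U+0F55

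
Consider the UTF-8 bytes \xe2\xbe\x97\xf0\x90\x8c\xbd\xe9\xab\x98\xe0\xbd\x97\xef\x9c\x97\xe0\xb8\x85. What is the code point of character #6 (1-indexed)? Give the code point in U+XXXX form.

Offset 0: leading byte 0xE2 = 11100010 → 3-byte char #1 = E2 BE 97.
Offset 3: leading byte 0xF0 = 11110000 → 4-byte char #2 = F0 90 8C BD.
Offset 7: leading byte 0xE9 = 11101001 → 3-byte char #3 = E9 AB 98.
Offset 10: leading byte 0xE0 = 11100000 → 3-byte char #4 = E0 BD 97.
Offset 13: leading byte 0xEF = 11101111 → 3-byte char #5 = EF 9C 97.
Offset 16: leading byte 0xE0 = 11100000 → 3-byte char #6 = E0 B8 85.
Leading byte 0xE0 = 11100000 matches 1110xxxx → 3-byte sequence.
Byte 1: 0xE0 = 11100000, payload 0000 (4 bits).
Byte 2: 0xB8 = 10111000 (10xxxxxx ✓), payload 111000.
Byte 3: 0x85 = 10000101 (10xxxxxx ✓), payload 000101.
Concatenate: 0000111000000101 = 0xE05 (16 bits → U+0E05).

U+0E05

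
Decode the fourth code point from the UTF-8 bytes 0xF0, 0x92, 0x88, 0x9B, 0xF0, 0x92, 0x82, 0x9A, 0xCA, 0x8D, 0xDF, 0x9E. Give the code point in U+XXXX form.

U+07DE

Offset 0: leading byte 0xF0 = 11110000 → 4-byte char #1 = F0 92 88 9B.
Offset 4: leading byte 0xF0 = 11110000 → 4-byte char #2 = F0 92 82 9A.
Offset 8: leading byte 0xCA = 11001010 → 2-byte char #3 = CA 8D.
Offset 10: leading byte 0xDF = 11011111 → 2-byte char #4 = DF 9E.
Leading byte 0xDF = 11011111 matches 110xxxxx → 2-byte sequence.
Byte 1: 0xDF = 11011111, payload 11111 (5 bits).
Byte 2: 0x9E = 10011110 (10xxxxxx ✓), payload 011110.
Concatenate: 11111011110 = 0x7DE (11 bits → U+07DE).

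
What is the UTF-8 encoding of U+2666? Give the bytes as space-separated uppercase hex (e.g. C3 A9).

U+2666 = 0x2666 = 9830 decimal. In range U+0800–U+FFFF → 3-byte form: 1110xxxx 10xxxxxx 10xxxxxx.
Binary (16 bits): 0010011001100110.
Split 4+6+6: 0010 | 011001 | 100110.
Byte 1: 11100010 = 0xE2.
Byte 2: 10011001 = 0x99.
Byte 3: 10100110 = 0xA6.

E2 99 A6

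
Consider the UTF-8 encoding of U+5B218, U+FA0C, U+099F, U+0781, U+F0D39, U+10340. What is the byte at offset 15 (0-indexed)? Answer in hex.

U+5B218 → 4-byte form F1 9B 88 98 at offsets 0–3.
U+FA0C → 3-byte form EF A8 8C at offsets 4–6.
U+099F → 3-byte form E0 A6 9F at offsets 7–9.
U+0781 → 2-byte form DE 81 at offsets 10–11.
U+F0D39 → 4-byte form F3 B0 B4 B9 at offsets 12–15.
Offset 15 falls in char 5's range; it's byte 4 of F3 B0 B4 B9 = 0xB9.

0xB9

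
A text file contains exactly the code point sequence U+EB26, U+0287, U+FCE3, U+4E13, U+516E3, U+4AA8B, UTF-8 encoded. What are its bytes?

EE AC A6 CA 87 EF B3 A3 E4 B8 93 F1 91 9B A3 F1 8A AA 8B

U+EB26: 3-byte form → EE AC A6.
U+0287: 2-byte form → CA 87.
U+FCE3: 3-byte form → EF B3 A3.
U+4E13: 3-byte form → E4 B8 93.
U+516E3: 4-byte form → F1 91 9B A3.
U+4AA8B: 4-byte form → F1 8A AA 8B.
Concatenated (19 bytes): EE AC A6 CA 87 EF B3 A3 E4 B8 93 F1 91 9B A3 F1 8A AA 8B.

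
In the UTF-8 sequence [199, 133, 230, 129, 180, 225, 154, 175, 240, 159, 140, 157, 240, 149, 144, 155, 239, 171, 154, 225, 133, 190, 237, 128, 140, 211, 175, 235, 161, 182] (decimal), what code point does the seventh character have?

U+117E

Offset 0: leading byte 0xC7 = 11000111 → 2-byte char #1 = C7 85.
Offset 2: leading byte 0xE6 = 11100110 → 3-byte char #2 = E6 81 B4.
Offset 5: leading byte 0xE1 = 11100001 → 3-byte char #3 = E1 9A AF.
Offset 8: leading byte 0xF0 = 11110000 → 4-byte char #4 = F0 9F 8C 9D.
Offset 12: leading byte 0xF0 = 11110000 → 4-byte char #5 = F0 95 90 9B.
Offset 16: leading byte 0xEF = 11101111 → 3-byte char #6 = EF AB 9A.
Offset 19: leading byte 0xE1 = 11100001 → 3-byte char #7 = E1 85 BE.
Leading byte 0xE1 = 11100001 matches 1110xxxx → 3-byte sequence.
Byte 1: 0xE1 = 11100001, payload 0001 (4 bits).
Byte 2: 0x85 = 10000101 (10xxxxxx ✓), payload 000101.
Byte 3: 0xBE = 10111110 (10xxxxxx ✓), payload 111110.
Concatenate: 0001000101111110 = 0x117E (16 bits → U+117E).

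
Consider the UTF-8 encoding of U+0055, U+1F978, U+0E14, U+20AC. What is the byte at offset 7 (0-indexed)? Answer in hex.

0x94

U+0055 → 1-byte form 55 at offsets 0–0.
U+1F978 → 4-byte form F0 9F A5 B8 at offsets 1–4.
U+0E14 → 3-byte form E0 B8 94 at offsets 5–7.
Offset 7 falls in char 3's range; it's byte 3 of E0 B8 94 = 0x94.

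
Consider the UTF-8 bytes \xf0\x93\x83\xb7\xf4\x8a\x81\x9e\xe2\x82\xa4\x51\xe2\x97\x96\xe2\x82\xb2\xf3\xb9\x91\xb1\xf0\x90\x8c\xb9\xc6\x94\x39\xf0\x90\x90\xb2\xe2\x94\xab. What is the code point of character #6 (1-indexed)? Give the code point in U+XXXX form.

Offset 0: leading byte 0xF0 = 11110000 → 4-byte char #1 = F0 93 83 B7.
Offset 4: leading byte 0xF4 = 11110100 → 4-byte char #2 = F4 8A 81 9E.
Offset 8: leading byte 0xE2 = 11100010 → 3-byte char #3 = E2 82 A4.
Offset 11: leading byte 0x51 = 01010001 → 1-byte char #4 = 51.
Offset 12: leading byte 0xE2 = 11100010 → 3-byte char #5 = E2 97 96.
Offset 15: leading byte 0xE2 = 11100010 → 3-byte char #6 = E2 82 B2.
Leading byte 0xE2 = 11100010 matches 1110xxxx → 3-byte sequence.
Byte 1: 0xE2 = 11100010, payload 0010 (4 bits).
Byte 2: 0x82 = 10000010 (10xxxxxx ✓), payload 000010.
Byte 3: 0xB2 = 10110010 (10xxxxxx ✓), payload 110010.
Concatenate: 0010000010110010 = 0x20B2 (16 bits → U+20B2).

U+20B2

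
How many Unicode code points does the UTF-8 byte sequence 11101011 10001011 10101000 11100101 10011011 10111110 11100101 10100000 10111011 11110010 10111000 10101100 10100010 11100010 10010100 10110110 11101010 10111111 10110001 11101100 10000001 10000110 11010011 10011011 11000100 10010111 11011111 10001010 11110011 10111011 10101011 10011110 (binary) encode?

11

Byte at offset 0: 0xEB = 11101011 → 3-byte char (#1). Advance 3.
Byte at offset 3: 0xE5 = 11100101 → 3-byte char (#2). Advance 3.
Byte at offset 6: 0xE5 = 11100101 → 3-byte char (#3). Advance 3.
Byte at offset 9: 0xF2 = 11110010 → 4-byte char (#4). Advance 4.
Byte at offset 13: 0xE2 = 11100010 → 3-byte char (#5). Advance 3.
Byte at offset 16: 0xEA = 11101010 → 3-byte char (#6). Advance 3.
Byte at offset 19: 0xEC = 11101100 → 3-byte char (#7). Advance 3.
Byte at offset 22: 0xD3 = 11010011 → 2-byte char (#8). Advance 2.
Byte at offset 24: 0xC4 = 11000100 → 2-byte char (#9). Advance 2.
Byte at offset 26: 0xDF = 11011111 → 2-byte char (#10). Advance 2.
Byte at offset 28: 0xF3 = 11110011 → 4-byte char (#11). Advance 4.
Reached end at offset 32 after 11 code points.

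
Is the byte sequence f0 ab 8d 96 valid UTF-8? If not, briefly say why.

valid

Leading byte 0xF0 = 11110000 → 4-byte form.
Continuation bytes 0xAB=10101011, 0x8D=10001101, 0x96=10010110 all match 10xxxxxx.
Decoded value 0x2B356 is ≥ 0x10000 (shortest form) and not a surrogate.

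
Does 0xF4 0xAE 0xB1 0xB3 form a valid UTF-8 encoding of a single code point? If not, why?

Leading byte 0xF4 = 11110100 → 4-byte form.
Payload = 0x12EC73, which exceeds U+10FFFF, the maximum Unicode code point. (Leading bytes F5–FF, or F4 followed by ≥ 0x90, are invalid.)

invalid (encodes a value above U+10FFFF)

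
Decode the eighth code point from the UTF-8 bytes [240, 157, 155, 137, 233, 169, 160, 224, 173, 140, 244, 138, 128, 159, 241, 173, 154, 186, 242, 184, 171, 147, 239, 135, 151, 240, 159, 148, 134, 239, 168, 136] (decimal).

Offset 0: leading byte 0xF0 = 11110000 → 4-byte char #1 = F0 9D 9B 89.
Offset 4: leading byte 0xE9 = 11101001 → 3-byte char #2 = E9 A9 A0.
Offset 7: leading byte 0xE0 = 11100000 → 3-byte char #3 = E0 AD 8C.
Offset 10: leading byte 0xF4 = 11110100 → 4-byte char #4 = F4 8A 80 9F.
Offset 14: leading byte 0xF1 = 11110001 → 4-byte char #5 = F1 AD 9A BA.
Offset 18: leading byte 0xF2 = 11110010 → 4-byte char #6 = F2 B8 AB 93.
Offset 22: leading byte 0xEF = 11101111 → 3-byte char #7 = EF 87 97.
Offset 25: leading byte 0xF0 = 11110000 → 4-byte char #8 = F0 9F 94 86.
Leading byte 0xF0 = 11110000 matches 11110xxx → 4-byte sequence.
Byte 1: 0xF0 = 11110000, payload 000 (3 bits).
Byte 2: 0x9F = 10011111 (10xxxxxx ✓), payload 011111.
Byte 3: 0x94 = 10010100 (10xxxxxx ✓), payload 010100.
Byte 4: 0x86 = 10000110 (10xxxxxx ✓), payload 000110.
Concatenate: 000011111010100000110 = 0x1F506 (21 bits → U+1F506).

U+1F506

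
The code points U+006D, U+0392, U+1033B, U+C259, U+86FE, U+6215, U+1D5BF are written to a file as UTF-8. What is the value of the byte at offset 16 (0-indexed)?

U+006D → 1-byte form 6D at offsets 0–0.
U+0392 → 2-byte form CE 92 at offsets 1–2.
U+1033B → 4-byte form F0 90 8C BB at offsets 3–6.
U+C259 → 3-byte form EC 89 99 at offsets 7–9.
U+86FE → 3-byte form E8 9B BE at offsets 10–12.
U+6215 → 3-byte form E6 88 95 at offsets 13–15.
U+1D5BF → 4-byte form F0 9D 96 BF at offsets 16–19.
Offset 16 falls in char 7's range; it's byte 1 of F0 9D 96 BF = 0xF0.

0xF0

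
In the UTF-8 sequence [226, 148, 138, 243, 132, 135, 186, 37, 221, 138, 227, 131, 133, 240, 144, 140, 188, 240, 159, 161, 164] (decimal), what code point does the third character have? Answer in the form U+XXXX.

U+0025

Offset 0: leading byte 0xE2 = 11100010 → 3-byte char #1 = E2 94 8A.
Offset 3: leading byte 0xF3 = 11110011 → 4-byte char #2 = F3 84 87 BA.
Offset 7: leading byte 0x25 = 00100101 → 1-byte char #3 = 25.
Leading byte 0x25 = 00100101 matches 0xxxxxxx → 1-byte sequence.
Byte 1: 0x25 = 00100101, payload 0100101 (7 bits).
Concatenate: 0100101 = 0x25 (7 bits → U+0025).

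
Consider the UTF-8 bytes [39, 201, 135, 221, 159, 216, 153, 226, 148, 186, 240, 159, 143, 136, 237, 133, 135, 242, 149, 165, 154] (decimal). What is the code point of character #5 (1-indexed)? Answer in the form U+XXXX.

U+253A

Offset 0: leading byte 0x27 = 00100111 → 1-byte char #1 = 27.
Offset 1: leading byte 0xC9 = 11001001 → 2-byte char #2 = C9 87.
Offset 3: leading byte 0xDD = 11011101 → 2-byte char #3 = DD 9F.
Offset 5: leading byte 0xD8 = 11011000 → 2-byte char #4 = D8 99.
Offset 7: leading byte 0xE2 = 11100010 → 3-byte char #5 = E2 94 BA.
Leading byte 0xE2 = 11100010 matches 1110xxxx → 3-byte sequence.
Byte 1: 0xE2 = 11100010, payload 0010 (4 bits).
Byte 2: 0x94 = 10010100 (10xxxxxx ✓), payload 010100.
Byte 3: 0xBA = 10111010 (10xxxxxx ✓), payload 111010.
Concatenate: 0010010100111010 = 0x253A (16 bits → U+253A).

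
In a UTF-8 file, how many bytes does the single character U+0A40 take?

U+0A40 = 0xA40. UTF-8 uses 1 byte below 0x80, 2 below 0x800, 3 below 0x10000, 4 up to 0x10FFFF. 0xA40 is in U+0800–U+FFFF → 3 bytes.

3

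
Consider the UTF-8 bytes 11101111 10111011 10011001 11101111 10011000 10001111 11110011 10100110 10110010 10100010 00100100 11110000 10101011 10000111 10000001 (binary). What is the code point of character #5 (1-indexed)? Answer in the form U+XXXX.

Offset 0: leading byte 0xEF = 11101111 → 3-byte char #1 = EF BB 99.
Offset 3: leading byte 0xEF = 11101111 → 3-byte char #2 = EF 98 8F.
Offset 6: leading byte 0xF3 = 11110011 → 4-byte char #3 = F3 A6 B2 A2.
Offset 10: leading byte 0x24 = 00100100 → 1-byte char #4 = 24.
Offset 11: leading byte 0xF0 = 11110000 → 4-byte char #5 = F0 AB 87 81.
Leading byte 0xF0 = 11110000 matches 11110xxx → 4-byte sequence.
Byte 1: 0xF0 = 11110000, payload 000 (3 bits).
Byte 2: 0xAB = 10101011 (10xxxxxx ✓), payload 101011.
Byte 3: 0x87 = 10000111 (10xxxxxx ✓), payload 000111.
Byte 4: 0x81 = 10000001 (10xxxxxx ✓), payload 000001.
Concatenate: 000101011000111000001 = 0x2B1C1 (21 bits → U+2B1C1).

U+2B1C1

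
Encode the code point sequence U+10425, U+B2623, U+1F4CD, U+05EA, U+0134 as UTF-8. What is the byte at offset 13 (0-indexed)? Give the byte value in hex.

U+10425 → 4-byte form F0 90 90 A5 at offsets 0–3.
U+B2623 → 4-byte form F2 B2 98 A3 at offsets 4–7.
U+1F4CD → 4-byte form F0 9F 93 8D at offsets 8–11.
U+05EA → 2-byte form D7 AA at offsets 12–13.
Offset 13 falls in char 4's range; it's byte 2 of D7 AA = 0xAA.

0xAA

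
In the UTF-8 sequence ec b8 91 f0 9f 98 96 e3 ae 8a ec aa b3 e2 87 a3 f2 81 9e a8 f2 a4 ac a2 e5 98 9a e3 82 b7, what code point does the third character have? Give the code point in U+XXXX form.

Offset 0: leading byte 0xEC = 11101100 → 3-byte char #1 = EC B8 91.
Offset 3: leading byte 0xF0 = 11110000 → 4-byte char #2 = F0 9F 98 96.
Offset 7: leading byte 0xE3 = 11100011 → 3-byte char #3 = E3 AE 8A.
Leading byte 0xE3 = 11100011 matches 1110xxxx → 3-byte sequence.
Byte 1: 0xE3 = 11100011, payload 0011 (4 bits).
Byte 2: 0xAE = 10101110 (10xxxxxx ✓), payload 101110.
Byte 3: 0x8A = 10001010 (10xxxxxx ✓), payload 001010.
Concatenate: 0011101110001010 = 0x3B8A (16 bits → U+3B8A).

U+3B8A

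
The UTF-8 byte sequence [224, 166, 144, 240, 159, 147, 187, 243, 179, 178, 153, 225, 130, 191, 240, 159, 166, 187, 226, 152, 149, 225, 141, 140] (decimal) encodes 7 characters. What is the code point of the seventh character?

Offset 0: leading byte 0xE0 = 11100000 → 3-byte char #1 = E0 A6 90.
Offset 3: leading byte 0xF0 = 11110000 → 4-byte char #2 = F0 9F 93 BB.
Offset 7: leading byte 0xF3 = 11110011 → 4-byte char #3 = F3 B3 B2 99.
Offset 11: leading byte 0xE1 = 11100001 → 3-byte char #4 = E1 82 BF.
Offset 14: leading byte 0xF0 = 11110000 → 4-byte char #5 = F0 9F A6 BB.
Offset 18: leading byte 0xE2 = 11100010 → 3-byte char #6 = E2 98 95.
Offset 21: leading byte 0xE1 = 11100001 → 3-byte char #7 = E1 8D 8C.
Leading byte 0xE1 = 11100001 matches 1110xxxx → 3-byte sequence.
Byte 1: 0xE1 = 11100001, payload 0001 (4 bits).
Byte 2: 0x8D = 10001101 (10xxxxxx ✓), payload 001101.
Byte 3: 0x8C = 10001100 (10xxxxxx ✓), payload 001100.
Concatenate: 0001001101001100 = 0x134C (16 bits → U+134C).

U+134C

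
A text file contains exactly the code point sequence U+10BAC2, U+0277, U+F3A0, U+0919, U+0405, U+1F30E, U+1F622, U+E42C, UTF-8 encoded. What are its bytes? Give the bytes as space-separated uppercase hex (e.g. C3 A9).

U+10BAC2: 4-byte form → F4 8B AB 82.
U+0277: 2-byte form → C9 B7.
U+F3A0: 3-byte form → EF 8E A0.
U+0919: 3-byte form → E0 A4 99.
U+0405: 2-byte form → D0 85.
U+1F30E: 4-byte form → F0 9F 8C 8E.
U+1F622: 4-byte form → F0 9F 98 A2.
U+E42C: 3-byte form → EE 90 AC.
Concatenated (25 bytes): F4 8B AB 82 C9 B7 EF 8E A0 E0 A4 99 D0 85 F0 9F 8C 8E F0 9F 98 A2 EE 90 AC.

F4 8B AB 82 C9 B7 EF 8E A0 E0 A4 99 D0 85 F0 9F 8C 8E F0 9F 98 A2 EE 90 AC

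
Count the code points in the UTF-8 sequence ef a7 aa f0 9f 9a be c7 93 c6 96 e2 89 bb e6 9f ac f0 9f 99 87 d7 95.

Byte at offset 0: 0xEF = 11101111 → 3-byte char (#1). Advance 3.
Byte at offset 3: 0xF0 = 11110000 → 4-byte char (#2). Advance 4.
Byte at offset 7: 0xC7 = 11000111 → 2-byte char (#3). Advance 2.
Byte at offset 9: 0xC6 = 11000110 → 2-byte char (#4). Advance 2.
Byte at offset 11: 0xE2 = 11100010 → 3-byte char (#5). Advance 3.
Byte at offset 14: 0xE6 = 11100110 → 3-byte char (#6). Advance 3.
Byte at offset 17: 0xF0 = 11110000 → 4-byte char (#7). Advance 4.
Byte at offset 21: 0xD7 = 11010111 → 2-byte char (#8). Advance 2.
Reached end at offset 23 after 8 code points.

8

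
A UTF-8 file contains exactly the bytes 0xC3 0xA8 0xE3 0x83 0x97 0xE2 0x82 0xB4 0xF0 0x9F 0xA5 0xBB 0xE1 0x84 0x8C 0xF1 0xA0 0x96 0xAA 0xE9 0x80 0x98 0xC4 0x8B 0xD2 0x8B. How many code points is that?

9

Byte at offset 0: 0xC3 = 11000011 → 2-byte char (#1). Advance 2.
Byte at offset 2: 0xE3 = 11100011 → 3-byte char (#2). Advance 3.
Byte at offset 5: 0xE2 = 11100010 → 3-byte char (#3). Advance 3.
Byte at offset 8: 0xF0 = 11110000 → 4-byte char (#4). Advance 4.
Byte at offset 12: 0xE1 = 11100001 → 3-byte char (#5). Advance 3.
Byte at offset 15: 0xF1 = 11110001 → 4-byte char (#6). Advance 4.
Byte at offset 19: 0xE9 = 11101001 → 3-byte char (#7). Advance 3.
Byte at offset 22: 0xC4 = 11000100 → 2-byte char (#8). Advance 2.
Byte at offset 24: 0xD2 = 11010010 → 2-byte char (#9). Advance 2.
Reached end at offset 26 after 9 code points.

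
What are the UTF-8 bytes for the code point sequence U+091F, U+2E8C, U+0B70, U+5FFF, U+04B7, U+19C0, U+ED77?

U+091F: 3-byte form → E0 A4 9F.
U+2E8C: 3-byte form → E2 BA 8C.
U+0B70: 3-byte form → E0 AD B0.
U+5FFF: 3-byte form → E5 BF BF.
U+04B7: 2-byte form → D2 B7.
U+19C0: 3-byte form → E1 A7 80.
U+ED77: 3-byte form → EE B5 B7.
Concatenated (20 bytes): E0 A4 9F E2 BA 8C E0 AD B0 E5 BF BF D2 B7 E1 A7 80 EE B5 B7.

E0 A4 9F E2 BA 8C E0 AD B0 E5 BF BF D2 B7 E1 A7 80 EE B5 B7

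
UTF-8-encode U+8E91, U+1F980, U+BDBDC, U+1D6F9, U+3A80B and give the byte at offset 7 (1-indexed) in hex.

1-indexed offset 7 is 0-indexed offset 6.
U+8E91 → 3-byte form E8 BA 91 at offsets 0–2.
U+1F980 → 4-byte form F0 9F A6 80 at offsets 3–6.
Offset 6 falls in char 2's range; it's byte 4 of F0 9F A6 80 = 0x80.

0x80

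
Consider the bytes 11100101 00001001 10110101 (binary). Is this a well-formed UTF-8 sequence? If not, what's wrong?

Leading byte 0xE5 = 11100101 → 3-byte form.
Byte 2 is 0x09 = 00001001, which is not 10xxxxxx — expected a continuation byte.

invalid (non-continuation byte where continuation expected)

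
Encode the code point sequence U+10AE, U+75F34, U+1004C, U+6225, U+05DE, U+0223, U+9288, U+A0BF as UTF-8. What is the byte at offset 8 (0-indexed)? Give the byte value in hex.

U+10AE → 3-byte form E1 82 AE at offsets 0–2.
U+75F34 → 4-byte form F1 B5 BC B4 at offsets 3–6.
U+1004C → 4-byte form F0 90 81 8C at offsets 7–10.
Offset 8 falls in char 3's range; it's byte 2 of F0 90 81 8C = 0x90.

0x90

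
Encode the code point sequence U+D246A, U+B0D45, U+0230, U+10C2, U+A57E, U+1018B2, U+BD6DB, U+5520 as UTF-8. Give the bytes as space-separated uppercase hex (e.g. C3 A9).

U+D246A: 4-byte form → F3 92 91 AA.
U+B0D45: 4-byte form → F2 B0 B5 85.
U+0230: 2-byte form → C8 B0.
U+10C2: 3-byte form → E1 83 82.
U+A57E: 3-byte form → EA 95 BE.
U+1018B2: 4-byte form → F4 81 A2 B2.
U+BD6DB: 4-byte form → F2 BD 9B 9B.
U+5520: 3-byte form → E5 94 A0.
Concatenated (27 bytes): F3 92 91 AA F2 B0 B5 85 C8 B0 E1 83 82 EA 95 BE F4 81 A2 B2 F2 BD 9B 9B E5 94 A0.

F3 92 91 AA F2 B0 B5 85 C8 B0 E1 83 82 EA 95 BE F4 81 A2 B2 F2 BD 9B 9B E5 94 A0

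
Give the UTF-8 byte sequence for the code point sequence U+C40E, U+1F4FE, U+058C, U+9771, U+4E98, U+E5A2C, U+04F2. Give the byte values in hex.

U+C40E: 3-byte form → EC 90 8E.
U+1F4FE: 4-byte form → F0 9F 93 BE.
U+058C: 2-byte form → D6 8C.
U+9771: 3-byte form → E9 9D B1.
U+4E98: 3-byte form → E4 BA 98.
U+E5A2C: 4-byte form → F3 A5 A8 AC.
U+04F2: 2-byte form → D3 B2.
Concatenated (21 bytes): EC 90 8E F0 9F 93 BE D6 8C E9 9D B1 E4 BA 98 F3 A5 A8 AC D3 B2.

EC 90 8E F0 9F 93 BE D6 8C E9 9D B1 E4 BA 98 F3 A5 A8 AC D3 B2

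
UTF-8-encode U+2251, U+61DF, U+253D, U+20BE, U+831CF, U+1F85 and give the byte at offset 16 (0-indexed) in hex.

0xE1

U+2251 → 3-byte form E2 89 91 at offsets 0–2.
U+61DF → 3-byte form E6 87 9F at offsets 3–5.
U+253D → 3-byte form E2 94 BD at offsets 6–8.
U+20BE → 3-byte form E2 82 BE at offsets 9–11.
U+831CF → 4-byte form F2 83 87 8F at offsets 12–15.
U+1F85 → 3-byte form E1 BE 85 at offsets 16–18.
Offset 16 falls in char 6's range; it's byte 1 of E1 BE 85 = 0xE1.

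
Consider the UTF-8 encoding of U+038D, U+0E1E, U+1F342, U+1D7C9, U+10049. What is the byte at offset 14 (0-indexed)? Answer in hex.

U+038D → 2-byte form CE 8D at offsets 0–1.
U+0E1E → 3-byte form E0 B8 9E at offsets 2–4.
U+1F342 → 4-byte form F0 9F 8D 82 at offsets 5–8.
U+1D7C9 → 4-byte form F0 9D 9F 89 at offsets 9–12.
U+10049 → 4-byte form F0 90 81 89 at offsets 13–16.
Offset 14 falls in char 5's range; it's byte 2 of F0 90 81 89 = 0x90.

0x90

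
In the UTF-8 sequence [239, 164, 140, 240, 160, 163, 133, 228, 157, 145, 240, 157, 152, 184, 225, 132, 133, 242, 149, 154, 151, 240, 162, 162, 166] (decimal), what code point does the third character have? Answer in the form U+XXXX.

U+4751

Offset 0: leading byte 0xEF = 11101111 → 3-byte char #1 = EF A4 8C.
Offset 3: leading byte 0xF0 = 11110000 → 4-byte char #2 = F0 A0 A3 85.
Offset 7: leading byte 0xE4 = 11100100 → 3-byte char #3 = E4 9D 91.
Leading byte 0xE4 = 11100100 matches 1110xxxx → 3-byte sequence.
Byte 1: 0xE4 = 11100100, payload 0100 (4 bits).
Byte 2: 0x9D = 10011101 (10xxxxxx ✓), payload 011101.
Byte 3: 0x91 = 10010001 (10xxxxxx ✓), payload 010001.
Concatenate: 0100011101010001 = 0x4751 (16 bits → U+4751).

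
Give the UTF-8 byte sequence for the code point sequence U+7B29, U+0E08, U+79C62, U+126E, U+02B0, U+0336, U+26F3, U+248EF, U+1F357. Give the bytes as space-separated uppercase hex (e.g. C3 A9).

E7 AC A9 E0 B8 88 F1 B9 B1 A2 E1 89 AE CA B0 CC B6 E2 9B B3 F0 A4 A3 AF F0 9F 8D 97

U+7B29: 3-byte form → E7 AC A9.
U+0E08: 3-byte form → E0 B8 88.
U+79C62: 4-byte form → F1 B9 B1 A2.
U+126E: 3-byte form → E1 89 AE.
U+02B0: 2-byte form → CA B0.
U+0336: 2-byte form → CC B6.
U+26F3: 3-byte form → E2 9B B3.
U+248EF: 4-byte form → F0 A4 A3 AF.
U+1F357: 4-byte form → F0 9F 8D 97.
Concatenated (28 bytes): E7 AC A9 E0 B8 88 F1 B9 B1 A2 E1 89 AE CA B0 CC B6 E2 9B B3 F0 A4 A3 AF F0 9F 8D 97.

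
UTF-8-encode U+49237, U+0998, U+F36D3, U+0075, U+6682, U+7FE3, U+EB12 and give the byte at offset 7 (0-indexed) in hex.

0xF3

U+49237 → 4-byte form F1 89 88 B7 at offsets 0–3.
U+0998 → 3-byte form E0 A6 98 at offsets 4–6.
U+F36D3 → 4-byte form F3 B3 9B 93 at offsets 7–10.
Offset 7 falls in char 3's range; it's byte 1 of F3 B3 9B 93 = 0xF3.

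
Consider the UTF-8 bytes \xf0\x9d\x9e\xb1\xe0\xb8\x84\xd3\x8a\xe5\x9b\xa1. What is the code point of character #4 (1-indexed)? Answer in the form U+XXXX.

Offset 0: leading byte 0xF0 = 11110000 → 4-byte char #1 = F0 9D 9E B1.
Offset 4: leading byte 0xE0 = 11100000 → 3-byte char #2 = E0 B8 84.
Offset 7: leading byte 0xD3 = 11010011 → 2-byte char #3 = D3 8A.
Offset 9: leading byte 0xE5 = 11100101 → 3-byte char #4 = E5 9B A1.
Leading byte 0xE5 = 11100101 matches 1110xxxx → 3-byte sequence.
Byte 1: 0xE5 = 11100101, payload 0101 (4 bits).
Byte 2: 0x9B = 10011011 (10xxxxxx ✓), payload 011011.
Byte 3: 0xA1 = 10100001 (10xxxxxx ✓), payload 100001.
Concatenate: 0101011011100001 = 0x56E1 (16 bits → U+56E1).

U+56E1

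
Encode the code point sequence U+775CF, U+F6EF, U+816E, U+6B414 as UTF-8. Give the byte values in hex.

U+775CF: 4-byte form → F1 B7 97 8F.
U+F6EF: 3-byte form → EF 9B AF.
U+816E: 3-byte form → E8 85 AE.
U+6B414: 4-byte form → F1 AB 90 94.
Concatenated (14 bytes): F1 B7 97 8F EF 9B AF E8 85 AE F1 AB 90 94.

F1 B7 97 8F EF 9B AF E8 85 AE F1 AB 90 94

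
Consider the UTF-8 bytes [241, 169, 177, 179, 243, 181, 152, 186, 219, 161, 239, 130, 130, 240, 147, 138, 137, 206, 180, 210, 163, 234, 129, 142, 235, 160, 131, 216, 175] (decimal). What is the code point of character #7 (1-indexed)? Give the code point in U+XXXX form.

Offset 0: leading byte 0xF1 = 11110001 → 4-byte char #1 = F1 A9 B1 B3.
Offset 4: leading byte 0xF3 = 11110011 → 4-byte char #2 = F3 B5 98 BA.
Offset 8: leading byte 0xDB = 11011011 → 2-byte char #3 = DB A1.
Offset 10: leading byte 0xEF = 11101111 → 3-byte char #4 = EF 82 82.
Offset 13: leading byte 0xF0 = 11110000 → 4-byte char #5 = F0 93 8A 89.
Offset 17: leading byte 0xCE = 11001110 → 2-byte char #6 = CE B4.
Offset 19: leading byte 0xD2 = 11010010 → 2-byte char #7 = D2 A3.
Leading byte 0xD2 = 11010010 matches 110xxxxx → 2-byte sequence.
Byte 1: 0xD2 = 11010010, payload 10010 (5 bits).
Byte 2: 0xA3 = 10100011 (10xxxxxx ✓), payload 100011.
Concatenate: 10010100011 = 0x4A3 (11 bits → U+04A3).

U+04A3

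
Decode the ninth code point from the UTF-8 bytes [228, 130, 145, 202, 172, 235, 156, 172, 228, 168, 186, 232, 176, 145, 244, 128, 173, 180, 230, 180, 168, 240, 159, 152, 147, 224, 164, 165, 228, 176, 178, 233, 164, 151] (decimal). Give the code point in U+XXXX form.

Offset 0: leading byte 0xE4 = 11100100 → 3-byte char #1 = E4 82 91.
Offset 3: leading byte 0xCA = 11001010 → 2-byte char #2 = CA AC.
Offset 5: leading byte 0xEB = 11101011 → 3-byte char #3 = EB 9C AC.
Offset 8: leading byte 0xE4 = 11100100 → 3-byte char #4 = E4 A8 BA.
Offset 11: leading byte 0xE8 = 11101000 → 3-byte char #5 = E8 B0 91.
Offset 14: leading byte 0xF4 = 11110100 → 4-byte char #6 = F4 80 AD B4.
Offset 18: leading byte 0xE6 = 11100110 → 3-byte char #7 = E6 B4 A8.
Offset 21: leading byte 0xF0 = 11110000 → 4-byte char #8 = F0 9F 98 93.
Offset 25: leading byte 0xE0 = 11100000 → 3-byte char #9 = E0 A4 A5.
Leading byte 0xE0 = 11100000 matches 1110xxxx → 3-byte sequence.
Byte 1: 0xE0 = 11100000, payload 0000 (4 bits).
Byte 2: 0xA4 = 10100100 (10xxxxxx ✓), payload 100100.
Byte 3: 0xA5 = 10100101 (10xxxxxx ✓), payload 100101.
Concatenate: 0000100100100101 = 0x925 (16 bits → U+0925).

U+0925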